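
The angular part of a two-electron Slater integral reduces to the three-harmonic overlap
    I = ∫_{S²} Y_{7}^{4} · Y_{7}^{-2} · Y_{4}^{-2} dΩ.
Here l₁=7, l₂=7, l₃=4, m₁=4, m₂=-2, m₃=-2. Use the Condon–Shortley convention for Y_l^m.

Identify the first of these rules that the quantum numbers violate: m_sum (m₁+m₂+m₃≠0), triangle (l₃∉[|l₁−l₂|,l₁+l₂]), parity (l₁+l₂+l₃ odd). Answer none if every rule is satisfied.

m₁+m₂+m₃ = 4 − 2 − 2 = 0  ✓
triangle: |7−7|=0 ≤ l₃=4 ≤ 7+7=14  ✓
parity: l₁+l₂+l₃ = 18 is even  ✓

none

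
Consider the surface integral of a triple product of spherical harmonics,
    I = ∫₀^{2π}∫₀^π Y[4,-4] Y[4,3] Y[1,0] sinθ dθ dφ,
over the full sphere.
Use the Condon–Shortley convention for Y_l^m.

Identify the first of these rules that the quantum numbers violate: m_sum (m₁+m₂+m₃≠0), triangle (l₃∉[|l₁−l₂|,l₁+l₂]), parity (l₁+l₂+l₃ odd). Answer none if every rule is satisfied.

m_sum

azimuthal sum: -4 + 3 + 0 = -1  ✗
0 ≤ 1 ≤ 8 (triangle on l)
L = 4 + 4 + 1 = 9 (odd)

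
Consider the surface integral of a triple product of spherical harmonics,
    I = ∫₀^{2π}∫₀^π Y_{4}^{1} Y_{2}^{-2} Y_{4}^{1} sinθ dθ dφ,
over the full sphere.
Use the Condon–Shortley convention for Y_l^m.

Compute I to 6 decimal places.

m-sum 0 ✓  L=10 even ✓  2≤4≤6 ✓
Π(2lᵢ+1) = 9×5×9 = 405
triangle coeff Δ(4,2,4) = 1/13860
Σ_t [0,2]: t=0:+1/192 t=1:−1/36 t=2:+1/192 = -5/288
(3j)²=20/693 [(4 2 4; 0 0 0)], sign=-1
Σ_t [0,0]: t=0:+1/144 = 1/144
(3j)²=10/231 [(4 2 4; 1 -2 1)], sign=-1
⇒ 4πI² = 3000/5929
I = (+1)√(3000/5929/(4π)) = 0.20066192

0.200662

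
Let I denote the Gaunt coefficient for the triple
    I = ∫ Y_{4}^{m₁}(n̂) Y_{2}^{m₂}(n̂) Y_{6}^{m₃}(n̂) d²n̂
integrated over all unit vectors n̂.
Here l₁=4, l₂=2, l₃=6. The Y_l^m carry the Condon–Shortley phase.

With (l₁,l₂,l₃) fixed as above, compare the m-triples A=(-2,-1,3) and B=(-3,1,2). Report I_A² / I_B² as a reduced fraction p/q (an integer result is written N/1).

63/8

Shared (l₁,l₂,l₃)=(4,2,6): N and (l;000)² cancel in I_A²/I_B².
A: Δ = 0!·8!·4!/13! = 1/6435; Racah Σ t=0..0: t=0:+1/8640 = 1/8640; ⇒ 3j(4 2 6; -2 -1 3)² = 28/715, sgn -1
B: Δ = 0!·8!·4!/13! = 1/6435; Racah Σ t=0..0: t=0:+1/30240 = 1/30240; ⇒ 3j(4 2 6; -3 1 2)² = 32/6435, sgn +1
I_A²/I_B² = (28/715)/(32/6435) = 63/8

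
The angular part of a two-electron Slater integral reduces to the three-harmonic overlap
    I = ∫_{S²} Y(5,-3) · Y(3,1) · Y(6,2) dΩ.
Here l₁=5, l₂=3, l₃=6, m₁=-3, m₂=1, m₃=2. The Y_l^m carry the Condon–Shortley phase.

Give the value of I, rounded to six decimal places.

-0.145631

Checks pass: Σm=0; 14 even; l₃=6∈[2,8].
(2·5+1)(2·3+1)(2·6+1) = 1001
Δ: 2! 8! 4! / 15! → 1/675675
sum: t=0:+1/8640 t=1:−1/2304 t=2:+1/8640 = -7/34560
3j²(5 3 6; 0 0 0) = Δ·Π!·Σ² = 7/429  (sign -1)
sum: t=0:+1/1935360 t=1:−1/30240 t=2:+1/11520 = 1/18432
3j²(5 3 6; -3 1 2) = Δ·Π!·Σ² = 7/429  (sign +1)
combine: 4πI² = 1001·7/429·7/429 = 343/1287
take √, sign -1: I = -0.14563067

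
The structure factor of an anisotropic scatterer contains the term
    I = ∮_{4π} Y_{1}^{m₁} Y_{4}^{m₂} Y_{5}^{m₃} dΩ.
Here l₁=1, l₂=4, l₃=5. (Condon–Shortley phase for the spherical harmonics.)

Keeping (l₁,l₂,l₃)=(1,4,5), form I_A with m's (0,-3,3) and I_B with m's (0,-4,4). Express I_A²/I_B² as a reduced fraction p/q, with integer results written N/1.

16/9

l's match ⇒ only the (l;m) 3-j factors differ between A and B.
A: triangle coeff Δ(1,4,5) = 1/495; Σ_t [0,0]: t=0:+1/5040 = 1/5040; (3j)²=16/495 [(1 4 5; 0 -3 3)], sign=+1
B: triangle coeff Δ(1,4,5) = 1/495; Σ_t [0,0]: t=0:+1/40320 = 1/40320; (3j)²=1/55 [(1 4 5; 0 -4 4)], sign=-1
I_A²/I_B² = (16/495)/(1/55) = 16/9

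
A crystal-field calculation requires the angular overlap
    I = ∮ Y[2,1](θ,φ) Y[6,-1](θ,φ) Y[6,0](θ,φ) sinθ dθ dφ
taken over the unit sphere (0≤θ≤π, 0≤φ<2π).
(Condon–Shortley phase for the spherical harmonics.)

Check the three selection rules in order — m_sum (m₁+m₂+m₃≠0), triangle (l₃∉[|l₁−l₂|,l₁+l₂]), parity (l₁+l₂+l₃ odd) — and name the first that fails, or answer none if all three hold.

m₁+m₂+m₃ = 1 − 1 + 0 = 0  ✓
triangle: |2−6|=4 ≤ l₃=6 ≤ 2+6=8  ✓
parity: l₁+l₂+l₃ = 14 is even  ✓

none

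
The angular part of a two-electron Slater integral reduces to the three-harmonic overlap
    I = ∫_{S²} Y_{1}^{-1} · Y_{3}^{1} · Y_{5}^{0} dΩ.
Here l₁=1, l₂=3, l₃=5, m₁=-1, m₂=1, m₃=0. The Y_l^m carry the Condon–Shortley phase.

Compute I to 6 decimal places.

0.000000

triangle: need 2≤l₃≤4, have 5; I=0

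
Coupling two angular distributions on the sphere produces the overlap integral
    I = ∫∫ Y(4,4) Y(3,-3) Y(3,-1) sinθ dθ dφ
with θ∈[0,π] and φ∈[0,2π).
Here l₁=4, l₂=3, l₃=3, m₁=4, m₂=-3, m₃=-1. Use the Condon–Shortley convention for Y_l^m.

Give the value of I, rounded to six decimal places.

Rules hold: Σm=0, L=10 even, 1≤3≤7.
N = 9·7·7 = 441
Δ = 4!·4!·2!/11! = 1/34650
Racah Σ t=1..3: t=1:−1/72 t=2:+1/16 t=3:−1/72 = 5/144
⇒ 3j(4 3 3; 0 0 0)² = 2/77, sgn -1
Racah Σ t=0..0: t=0:+1/1152 = 1/1152
⇒ 3j(4 3 3; 4 -3 -1)² = 1/33, sgn +1
4πI² = N·(3j₀)²·(3jₘ)² = 42/121
I = -1·√(0.347107/4π) = -0.16619847

-0.166198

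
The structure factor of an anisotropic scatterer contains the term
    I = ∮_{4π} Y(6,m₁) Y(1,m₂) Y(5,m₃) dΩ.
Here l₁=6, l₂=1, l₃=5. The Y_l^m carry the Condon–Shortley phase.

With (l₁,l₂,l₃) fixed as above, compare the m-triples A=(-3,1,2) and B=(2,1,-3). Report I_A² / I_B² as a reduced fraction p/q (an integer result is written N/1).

6/1

Shared (l₁,l₂,l₃)=(6,1,5): N and (l;000)² cancel in I_A²/I_B².
A: Δ = 2!·10!·0!/13! = 1/858; Racah Σ t=2..2: t=2:+1/60480 = 1/60480; ⇒ 3j(6 1 5; -3 1 2)² = 6/143, sgn -1
B: Δ = 2!·10!·0!/13! = 1/858; Racah Σ t=2..2: t=2:+1/161280 = 1/161280; ⇒ 3j(6 1 5; 2 1 -3)² = 1/143, sgn +1
I_A²/I_B² = (6/143)/(1/143) = 6/1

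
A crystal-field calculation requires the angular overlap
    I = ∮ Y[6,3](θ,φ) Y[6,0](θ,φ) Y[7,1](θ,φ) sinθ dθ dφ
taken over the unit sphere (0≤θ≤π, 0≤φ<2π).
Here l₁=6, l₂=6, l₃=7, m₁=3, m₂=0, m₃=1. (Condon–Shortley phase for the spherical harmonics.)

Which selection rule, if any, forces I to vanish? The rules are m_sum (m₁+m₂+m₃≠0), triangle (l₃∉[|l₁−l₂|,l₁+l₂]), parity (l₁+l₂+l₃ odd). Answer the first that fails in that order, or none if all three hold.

m_sum

Σmᵢ = 4  ✗
l₃∈[|l₁−l₂|,l₁+l₂]=[0,12], have l₃=7
Σlᵢ = 19 ⇒ odd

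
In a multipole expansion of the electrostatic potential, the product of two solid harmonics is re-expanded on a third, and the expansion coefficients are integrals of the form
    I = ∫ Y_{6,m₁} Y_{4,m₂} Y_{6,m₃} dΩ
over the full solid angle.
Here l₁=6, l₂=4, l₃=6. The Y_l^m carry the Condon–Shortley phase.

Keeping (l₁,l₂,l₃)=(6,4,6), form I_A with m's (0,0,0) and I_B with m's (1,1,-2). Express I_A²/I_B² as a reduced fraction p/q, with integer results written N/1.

3528/2809

l's match ⇒ only the (l;m) 3-j factors differ between A and B.
A: triangle coeff Δ(6,4,6) = 1/15315300; Σ_t [0,4]: t=0:+1/829440 t=1:−1/25920 t=2:+1/9216 t=3:−1/25920 t=4:+1/829440 = 7/207360; (3j)²=28/2431 [(6 4 6; 0 0 0)], sign=+1
B: triangle coeff Δ(6,4,6) = 1/15315300; Σ_t [1,4]: t=1:−1/82944 t=2:+1/17280 t=3:−1/34560 t=4:+1/725760 = 53/2903040; (3j)²=2809/306306 [(6 4 6; 1 1 -2)], sign=+1
I_A²/I_B² = (28/2431)/(2809/306306) = 3528/2809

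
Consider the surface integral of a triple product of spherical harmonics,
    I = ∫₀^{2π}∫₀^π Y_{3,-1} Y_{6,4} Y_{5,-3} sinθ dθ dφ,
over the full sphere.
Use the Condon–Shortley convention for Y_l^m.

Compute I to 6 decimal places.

0.113950

Checks pass: Σm=0; 14 even; l₃=5∈[3,9].
(2·3+1)(2·6+1)(2·5+1) = 1001
Δ: 4! 2! 8! / 15! → 1/675675
sum: t=1:−1/8640 t=2:+1/2304 t=3:−1/8640 = 7/34560
3j²(3 6 5; 0 0 0) = Δ·Π!·Σ² = 7/429  (sign -1)
sum: t=2:+1/322560 t=3:−1/30240 t=4:+1/69120 = -1/64512
3j²(3 6 5; -1 4 -3) = Δ·Π!·Σ² = 10/1001  (sign -1)
combine: 4πI² = 1001·7/429·10/1001 = 70/429
take √, sign +1: I = 0.11395029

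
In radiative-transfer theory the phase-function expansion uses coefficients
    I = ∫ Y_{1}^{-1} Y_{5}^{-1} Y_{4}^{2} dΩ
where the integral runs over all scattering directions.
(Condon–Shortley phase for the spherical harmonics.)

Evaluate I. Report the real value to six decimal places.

-0.120286

Checks pass: Σm=0; 10 even; l₃=4∈[4,6].
(2·1+1)(2·5+1)(2·4+1) = 297
Δ: 2! 0! 8! / 11! → 1/495
sum: t=1:−1/576 = -1/576
3j²(1 5 4; 0 0 0) = Δ·Π!·Σ² = 5/99  (sign -1)
sum: t=2:+1/2880 = 1/2880
3j²(1 5 4; -1 -1 2) = Δ·Π!·Σ² = 2/165  (sign +1)
combine: 4πI² = 297·5/99·2/165 = 2/11
take √, sign -1: I = -0.12028562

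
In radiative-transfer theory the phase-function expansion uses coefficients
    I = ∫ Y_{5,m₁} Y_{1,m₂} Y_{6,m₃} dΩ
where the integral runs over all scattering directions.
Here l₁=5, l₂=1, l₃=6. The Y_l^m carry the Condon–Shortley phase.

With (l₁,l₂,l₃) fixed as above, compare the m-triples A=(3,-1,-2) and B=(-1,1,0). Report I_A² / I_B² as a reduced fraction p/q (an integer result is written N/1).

2/5

Shared (l₁,l₂,l₃)=(5,1,6): N and (l;000)² cancel in I_A²/I_B².
A: Δ = 0!·10!·2!/13! = 1/858; Racah Σ t=0..0: t=0:+1/161280 = 1/161280; ⇒ 3j(5 1 6; 3 -1 -2)² = 1/143, sgn +1
B: Δ = 0!·10!·2!/13! = 1/858; Racah Σ t=0..0: t=0:+1/34560 = 1/34560; ⇒ 3j(5 1 6; -1 1 0)² = 5/286, sgn +1
I_A²/I_B² = (1/143)/(5/286) = 2/5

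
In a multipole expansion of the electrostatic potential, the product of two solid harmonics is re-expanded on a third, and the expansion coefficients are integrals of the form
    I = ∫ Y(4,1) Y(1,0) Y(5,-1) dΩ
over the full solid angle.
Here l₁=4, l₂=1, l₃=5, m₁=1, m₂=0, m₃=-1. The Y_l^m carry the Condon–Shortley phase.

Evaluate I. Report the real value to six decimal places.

Checks pass: Σm=0; 10 even; l₃=5∈[3,5].
(2·4+1)(2·1+1)(2·5+1) = 297
Δ: 0! 8! 2! / 11! → 1/495
sum: t=0:+1/576 = 1/576
3j²(4 1 5; 0 0 0) = Δ·Π!·Σ² = 5/99  (sign -1)
sum: t=0:+1/720 = 1/720
3j²(4 1 5; 1 0 -1) = Δ·Π!·Σ² = 8/165  (sign +1)
combine: 4πI² = 297·5/99·8/165 = 8/11
take √, sign -1: I = -0.24057125

-0.240571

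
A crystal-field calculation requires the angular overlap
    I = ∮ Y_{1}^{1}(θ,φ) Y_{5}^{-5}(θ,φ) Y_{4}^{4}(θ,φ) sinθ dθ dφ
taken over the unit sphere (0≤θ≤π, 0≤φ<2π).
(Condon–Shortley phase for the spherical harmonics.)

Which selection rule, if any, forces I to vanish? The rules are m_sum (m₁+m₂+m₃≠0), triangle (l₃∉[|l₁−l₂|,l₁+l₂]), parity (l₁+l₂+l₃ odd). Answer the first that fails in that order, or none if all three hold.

azimuthal sum: 1 − 5 + 4 = 0  ✓
4 ≤ 4 ≤ 6 (triangle on l)  ✓
L = 1 + 5 + 4 = 10 (even)  ✓

none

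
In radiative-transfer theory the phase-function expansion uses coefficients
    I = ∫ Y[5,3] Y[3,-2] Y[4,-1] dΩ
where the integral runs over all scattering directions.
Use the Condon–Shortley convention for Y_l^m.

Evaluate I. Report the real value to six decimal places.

m-sum 0 ✓  L=12 even ✓  2≤4≤8 ✓
Π(2lᵢ+1) = 11×7×9 = 693
triangle coeff Δ(5,3,4) = 1/180180
Σ_t [1,3]: t=1:−1/576 t=2:+1/144 t=3:−1/576 = 1/288
(3j)²=20/1001 [(5 3 4; 0 0 0)], sign=+1
Σ_t [0,1]: t=0:+1/1152 t=1:−1/1440 = 1/5760
(3j)²=1/858 [(5 3 4; 3 -2 -1)], sign=-1
⇒ 4πI² = 30/1859
I = (-1)√(30/1859/(4π)) = -0.03583571

-0.035836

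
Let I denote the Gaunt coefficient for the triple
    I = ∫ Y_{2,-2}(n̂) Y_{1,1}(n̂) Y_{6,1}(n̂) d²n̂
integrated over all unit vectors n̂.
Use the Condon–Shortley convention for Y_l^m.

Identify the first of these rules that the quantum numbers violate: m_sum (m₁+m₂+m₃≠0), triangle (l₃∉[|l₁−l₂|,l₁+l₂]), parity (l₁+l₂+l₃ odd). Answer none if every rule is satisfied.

triangle

azimuthal sum: -2 + 1 + 1 = 0  ✓
1 ≤ 6 ≤ 3 (triangle on l)  ✗
L = 2 + 1 + 6 = 9 (odd)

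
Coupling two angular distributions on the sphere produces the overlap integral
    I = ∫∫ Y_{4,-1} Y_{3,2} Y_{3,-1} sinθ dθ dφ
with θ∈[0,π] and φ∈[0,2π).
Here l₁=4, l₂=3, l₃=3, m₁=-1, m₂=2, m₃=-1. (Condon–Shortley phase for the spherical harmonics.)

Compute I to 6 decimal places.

m-sum 0 ✓  L=10 even ✓  1≤3≤7 ✓
Π(2lᵢ+1) = 9×7×7 = 441
triangle coeff Δ(4,3,3) = 1/34650
Σ_t [1,3]: t=1:−1/72 t=2:+1/16 t=3:−1/72 = 5/144
(3j)²=2/77 [(4 3 3; 0 0 0)], sign=-1
Σ_t [3,4]: t=3:−1/48 t=4:+1/144 = -1/72
(3j)²=16/693 [(4 3 3; -1 2 -1)], sign=-1
⇒ 4πI² = 32/121
I = (+1)√(32/121/(4π)) = 0.14506992

0.145070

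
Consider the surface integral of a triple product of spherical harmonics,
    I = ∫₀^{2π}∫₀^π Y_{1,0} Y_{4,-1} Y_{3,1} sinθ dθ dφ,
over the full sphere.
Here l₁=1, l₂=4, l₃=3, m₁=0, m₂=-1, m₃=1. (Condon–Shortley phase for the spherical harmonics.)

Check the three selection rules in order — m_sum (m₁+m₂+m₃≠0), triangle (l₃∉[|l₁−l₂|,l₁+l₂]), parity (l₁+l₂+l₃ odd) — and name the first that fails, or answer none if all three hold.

m₁+m₂+m₃ = 0 − 1 + 1 = 0  ✓
triangle: |1−4|=3 ≤ l₃=3 ≤ 1+4=5  ✓
parity: l₁+l₂+l₃ = 8 is even  ✓

none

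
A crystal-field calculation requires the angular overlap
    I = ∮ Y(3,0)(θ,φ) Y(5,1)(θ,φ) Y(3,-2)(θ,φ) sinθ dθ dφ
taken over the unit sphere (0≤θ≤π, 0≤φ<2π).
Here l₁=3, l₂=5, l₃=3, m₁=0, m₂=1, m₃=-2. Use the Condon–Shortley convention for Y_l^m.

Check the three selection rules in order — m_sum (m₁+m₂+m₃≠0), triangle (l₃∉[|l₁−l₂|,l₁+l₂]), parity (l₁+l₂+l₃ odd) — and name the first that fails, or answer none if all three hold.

m_sum

azimuthal sum: 0 + 1 − 2 = -1  ✗
2 ≤ 3 ≤ 8 (triangle on l)
L = 3 + 5 + 3 = 11 (odd)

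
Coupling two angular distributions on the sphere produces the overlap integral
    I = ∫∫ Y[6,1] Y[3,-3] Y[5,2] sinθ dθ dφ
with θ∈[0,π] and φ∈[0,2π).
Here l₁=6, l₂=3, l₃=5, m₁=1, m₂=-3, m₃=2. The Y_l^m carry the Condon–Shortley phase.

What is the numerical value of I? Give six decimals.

0.145631

Checks pass: Σm=0; 14 even; l₃=5∈[3,9].
(2·6+1)(2·3+1)(2·5+1) = 1001
Δ: 4! 8! 2! / 15! → 1/675675
sum: t=1:−1/8640 t=2:+1/2304 t=3:−1/8640 = 7/34560
3j²(6 3 5; 0 0 0) = Δ·Π!·Σ² = 7/429  (sign -1)
sum: t=0:+1/34560 = 1/34560
3j²(6 3 5; 1 -3 2) = Δ·Π!·Σ² = 7/429  (sign -1)
combine: 4πI² = 1001·7/429·7/429 = 343/1287
take √, sign +1: I = 0.14563067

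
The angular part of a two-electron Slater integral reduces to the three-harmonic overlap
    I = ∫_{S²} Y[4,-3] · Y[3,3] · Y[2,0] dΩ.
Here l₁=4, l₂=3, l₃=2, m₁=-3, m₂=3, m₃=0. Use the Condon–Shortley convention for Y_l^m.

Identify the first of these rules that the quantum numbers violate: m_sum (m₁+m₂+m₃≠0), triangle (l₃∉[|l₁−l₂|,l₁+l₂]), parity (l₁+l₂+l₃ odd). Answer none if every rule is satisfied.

parity

azimuthal sum: -3 + 3 + 0 = 0  ✓
1 ≤ 2 ≤ 7 (triangle on l)  ✓
L = 4 + 3 + 2 = 9 (odd)  ✗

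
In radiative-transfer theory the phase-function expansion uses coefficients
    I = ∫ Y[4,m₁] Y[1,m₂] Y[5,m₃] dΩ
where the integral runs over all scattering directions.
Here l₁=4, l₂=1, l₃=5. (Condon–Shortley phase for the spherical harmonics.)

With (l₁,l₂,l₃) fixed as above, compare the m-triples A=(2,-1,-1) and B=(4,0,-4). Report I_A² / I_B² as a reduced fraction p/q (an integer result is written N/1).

2/3

Shared (l₁,l₂,l₃)=(4,1,5): N and (l;000)² cancel in I_A²/I_B².
A: Δ = 0!·8!·2!/11! = 1/495; Racah Σ t=0..0: t=0:+1/2880 = 1/2880; ⇒ 3j(4 1 5; 2 -1 -1)² = 2/165, sgn +1
B: Δ = 0!·8!·2!/11! = 1/495; Racah Σ t=0..0: t=0:+1/40320 = 1/40320; ⇒ 3j(4 1 5; 4 0 -4)² = 1/55, sgn -1
I_A²/I_B² = (2/165)/(1/55) = 2/3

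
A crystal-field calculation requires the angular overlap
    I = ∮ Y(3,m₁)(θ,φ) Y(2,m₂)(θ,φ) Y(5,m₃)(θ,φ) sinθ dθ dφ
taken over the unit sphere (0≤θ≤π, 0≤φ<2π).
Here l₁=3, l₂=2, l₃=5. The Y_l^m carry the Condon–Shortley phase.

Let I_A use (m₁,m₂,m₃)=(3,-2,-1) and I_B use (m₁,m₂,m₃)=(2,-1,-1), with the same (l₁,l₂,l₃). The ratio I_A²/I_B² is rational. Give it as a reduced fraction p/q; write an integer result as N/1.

l's match ⇒ only the (l;m) 3-j factors differ between A and B.
A: triangle coeff Δ(3,2,5) = 1/2310; Σ_t [0,0]: t=0:+1/17280 = 1/17280; (3j)²=1/2310 [(3 2 5; 3 -2 -1)], sign=+1
B: triangle coeff Δ(3,2,5) = 1/2310; Σ_t [0,0]: t=0:+1/720 = 1/720; (3j)²=4/385 [(3 2 5; 2 -1 -1)], sign=+1
I_A²/I_B² = (1/2310)/(4/385) = 1/24

1/24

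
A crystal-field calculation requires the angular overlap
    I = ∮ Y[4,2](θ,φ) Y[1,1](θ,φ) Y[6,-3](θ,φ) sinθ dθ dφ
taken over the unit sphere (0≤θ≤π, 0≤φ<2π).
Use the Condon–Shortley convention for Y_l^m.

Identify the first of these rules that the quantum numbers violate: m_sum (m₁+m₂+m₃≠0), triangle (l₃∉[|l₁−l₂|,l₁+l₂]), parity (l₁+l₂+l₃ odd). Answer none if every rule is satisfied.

triangle

Σmᵢ = 0  ✓
l₃∈[|l₁−l₂|,l₁+l₂]=[3,5], have l₃=6  ✗
Σlᵢ = 11 ⇒ odd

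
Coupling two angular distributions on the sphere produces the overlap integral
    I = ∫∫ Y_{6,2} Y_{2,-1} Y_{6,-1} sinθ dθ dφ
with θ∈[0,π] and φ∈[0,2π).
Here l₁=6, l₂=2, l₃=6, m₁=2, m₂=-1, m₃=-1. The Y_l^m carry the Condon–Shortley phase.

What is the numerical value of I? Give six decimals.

Rules hold: Σm=0, L=14 even, 4≤6≤8.
N = 13·5·13 = 845
Δ = 2!·10!·2!/15! = 1/90090
Racah Σ t=0..2: t=0:+1/69120 t=1:−1/14400 t=2:+1/69120 = -7/172800
⇒ 3j(6 2 6; 0 0 0)² = 14/715, sgn -1
Racah Σ t=0..1: t=0:+1/34560 t=1:−1/60480 = 1/80640
⇒ 3j(6 2 6; 2 -1 -1)² = 6/1001, sgn -1
4πI² = N·(3j₀)²·(3jₘ)² = 12/121
I = +1·√(0.0991736/4π) = 0.08883682

0.088837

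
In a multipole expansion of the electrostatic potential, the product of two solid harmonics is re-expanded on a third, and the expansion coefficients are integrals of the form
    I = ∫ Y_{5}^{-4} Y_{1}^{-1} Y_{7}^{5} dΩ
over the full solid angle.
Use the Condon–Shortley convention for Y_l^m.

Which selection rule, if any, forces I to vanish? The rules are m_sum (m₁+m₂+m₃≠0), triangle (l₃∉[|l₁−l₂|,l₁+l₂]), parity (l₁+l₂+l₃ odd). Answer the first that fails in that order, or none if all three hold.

triangle

azimuthal sum: -4 − 1 + 5 = 0  ✓
4 ≤ 7 ≤ 6 (triangle on l)  ✗
L = 5 + 1 + 7 = 13 (odd)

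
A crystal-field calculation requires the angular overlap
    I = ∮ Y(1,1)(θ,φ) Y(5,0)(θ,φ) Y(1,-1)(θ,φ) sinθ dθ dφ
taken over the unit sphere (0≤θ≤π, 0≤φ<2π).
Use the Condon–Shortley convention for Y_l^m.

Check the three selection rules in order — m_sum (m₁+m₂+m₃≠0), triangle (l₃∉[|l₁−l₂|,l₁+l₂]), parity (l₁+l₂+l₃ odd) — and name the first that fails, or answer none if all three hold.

triangle

m₁+m₂+m₃ = 1 + 0 − 1 = 0  ✓
triangle: |1−5|=4 ≤ l₃=1 ≤ 1+5=6  ✗
parity: l₁+l₂+l₃ = 7 is odd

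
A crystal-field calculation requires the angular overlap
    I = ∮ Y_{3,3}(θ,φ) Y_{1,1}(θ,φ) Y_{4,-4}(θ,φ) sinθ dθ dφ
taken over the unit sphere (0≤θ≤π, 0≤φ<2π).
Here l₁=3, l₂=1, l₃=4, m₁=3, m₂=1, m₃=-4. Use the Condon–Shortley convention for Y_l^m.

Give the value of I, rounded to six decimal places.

0.325735

Checks pass: Σm=0; 8 even; l₃=4∈[2,4].
(2·3+1)(2·1+1)(2·4+1) = 189
Δ: 0! 6! 2! / 9! → 1/252
sum: t=0:+1/36 = 1/36
3j²(3 1 4; 0 0 0) = Δ·Π!·Σ² = 4/63  (sign +1)
sum: t=0:+1/1440 = 1/1440
3j²(3 1 4; 3 1 -4) = Δ·Π!·Σ² = 1/9  (sign +1)
combine: 4πI² = 189·4/63·1/9 = 4/3
take √, sign +1: I = 0.32573501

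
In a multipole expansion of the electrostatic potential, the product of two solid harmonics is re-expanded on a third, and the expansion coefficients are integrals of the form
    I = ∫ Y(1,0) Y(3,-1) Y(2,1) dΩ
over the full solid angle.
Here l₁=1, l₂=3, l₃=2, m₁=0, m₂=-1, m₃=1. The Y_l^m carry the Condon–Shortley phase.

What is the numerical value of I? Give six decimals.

-0.233597

Checks pass: Σm=0; 6 even; l₃=2∈[2,4].
(2·1+1)(2·3+1)(2·2+1) = 105
Δ: 2! 0! 4! / 7! → 1/105
sum: t=1:−1/4 = -1/4
3j²(1 3 2; 0 0 0) = Δ·Π!·Σ² = 3/35  (sign -1)
sum: t=1:−1/6 = -1/6
3j²(1 3 2; 0 -1 1) = Δ·Π!·Σ² = 8/105  (sign +1)
combine: 4πI² = 105·3/35·8/105 = 24/35
take √, sign -1: I = -0.23359668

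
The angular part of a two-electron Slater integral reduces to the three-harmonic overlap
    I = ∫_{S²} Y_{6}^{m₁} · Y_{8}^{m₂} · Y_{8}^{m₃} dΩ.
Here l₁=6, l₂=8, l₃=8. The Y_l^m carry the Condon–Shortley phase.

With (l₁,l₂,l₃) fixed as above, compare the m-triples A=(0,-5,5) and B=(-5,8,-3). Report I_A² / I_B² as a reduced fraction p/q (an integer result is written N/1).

Shared (l₁,l₂,l₃)=(6,8,8): N and (l;000)² cancel in I_A²/I_B².
A: Δ = 6!·6!·10!/23! = 1/13742520792; Racah Σ t=0..3: t=0:+1/15676416000 t=1:−1/1161216000 t=2:+1/836075520 t=3:−1/4702924800 = 1/5374771200; ⇒ 3j(6 8 8; 0 -5 5)² = 325/178296, sgn -1
B: Δ = 6!·6!·10!/23! = 1/13742520792; Racah Σ t=6..6: t=6:+1/313528320000 = 1/313528320000; ⇒ 3j(6 8 8; -5 8 -3)² = 22/7429, sgn -1
I_A²/I_B² = (325/178296)/(22/7429) = 325/528

325/528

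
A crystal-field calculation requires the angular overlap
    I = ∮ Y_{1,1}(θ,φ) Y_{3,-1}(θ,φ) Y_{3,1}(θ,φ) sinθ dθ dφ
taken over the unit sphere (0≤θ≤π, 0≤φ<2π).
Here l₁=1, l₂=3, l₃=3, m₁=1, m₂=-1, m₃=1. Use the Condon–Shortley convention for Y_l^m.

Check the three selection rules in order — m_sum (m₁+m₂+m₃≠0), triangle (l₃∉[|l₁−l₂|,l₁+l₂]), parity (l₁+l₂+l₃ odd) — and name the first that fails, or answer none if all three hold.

m_sum

azimuthal sum: 1 − 1 + 1 = 1  ✗
2 ≤ 3 ≤ 4 (triangle on l)
L = 1 + 3 + 3 = 7 (odd)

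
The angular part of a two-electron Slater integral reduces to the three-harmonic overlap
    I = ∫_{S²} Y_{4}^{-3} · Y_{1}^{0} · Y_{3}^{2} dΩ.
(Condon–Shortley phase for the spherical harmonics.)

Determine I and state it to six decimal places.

Σmᵢ = -1 ≠ 0, so the φ-integral vanishes; I = 0

0.000000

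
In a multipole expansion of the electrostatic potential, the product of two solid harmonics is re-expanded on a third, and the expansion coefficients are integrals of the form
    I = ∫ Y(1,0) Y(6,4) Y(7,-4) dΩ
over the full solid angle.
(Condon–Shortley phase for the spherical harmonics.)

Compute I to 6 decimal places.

Checks pass: Σm=0; 14 even; l₃=7∈[5,7].
(2·1+1)(2·6+1)(2·7+1) = 585
Δ: 0! 2! 12! / 15! → 1/1365
sum: t=0:+1/518400 = 1/518400
3j²(1 6 7; 0 0 0) = Δ·Π!·Σ² = 7/195  (sign -1)
sum: t=0:+1/7257600 = 1/7257600
3j²(1 6 7; 0 4 -4) = Δ·Π!·Σ² = 11/455  (sign -1)
combine: 4πI² = 585·7/195·11/455 = 33/65
take √, sign +1: I = 0.20099968

0.201000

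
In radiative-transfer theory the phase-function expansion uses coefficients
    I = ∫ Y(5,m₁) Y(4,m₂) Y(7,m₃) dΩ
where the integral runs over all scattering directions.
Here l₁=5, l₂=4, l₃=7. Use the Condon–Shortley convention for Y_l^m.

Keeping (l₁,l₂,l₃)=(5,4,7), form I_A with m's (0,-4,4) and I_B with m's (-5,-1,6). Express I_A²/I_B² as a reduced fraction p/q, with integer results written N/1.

Shared (l₁,l₂,l₃)=(5,4,7): N and (l;000)² cancel in I_A²/I_B².
A: Δ = 2!·8!·6!/17! = 1/6126120; Racah Σ t=0..0: t=0:+1/1036800 = 1/1036800; ⇒ 3j(5 4 7; 0 -4 4)² = 14/663, sgn -1
B: Δ = 2!·8!·6!/17! = 1/6126120; Racah Σ t=2..2: t=2:+1/9676800 = 1/9676800; ⇒ 3j(5 4 7; -5 -1 6)² = 27/952, sgn -1
I_A²/I_B² = (14/663)/(27/952) = 784/1053

784/1053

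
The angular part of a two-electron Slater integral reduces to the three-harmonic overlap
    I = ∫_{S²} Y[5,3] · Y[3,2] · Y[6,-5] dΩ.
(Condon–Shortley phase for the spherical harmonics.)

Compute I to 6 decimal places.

m-sum 0 ✓  L=14 even ✓  2≤6≤8 ✓
Π(2lᵢ+1) = 11×7×13 = 1001
triangle coeff Δ(5,3,6) = 1/675675
Σ_t [0,2]: t=0:+1/8640 t=1:−1/2304 t=2:+1/8640 = -7/34560
(3j)²=7/429 [(5 3 6; 0 0 0)], sign=-1
Σ_t [1,2]: t=1:−1/120960 t=2:+1/483840 = -1/161280
(3j)²=2/91 [(5 3 6; 3 2 -5)], sign=+1
⇒ 4πI² = 14/39
I = (-1)√(14/39/(4π)) = -0.16901560

-0.169016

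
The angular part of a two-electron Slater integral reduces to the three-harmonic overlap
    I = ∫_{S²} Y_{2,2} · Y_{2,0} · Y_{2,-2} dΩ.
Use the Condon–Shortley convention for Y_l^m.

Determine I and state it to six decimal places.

-0.180224

m-sum 0 ✓  L=6 even ✓  0≤2≤4 ✓
Π(2lᵢ+1) = 5×5×5 = 125
triangle coeff Δ(2,2,2) = 1/630
Σ_t [0,2]: t=0:+1/8 t=1:−1/1 t=2:+1/8 = -3/4
(3j)²=2/35 [(2 2 2; 0 0 0)], sign=-1
Σ_t [0,0]: t=0:+1/8 = 1/8
(3j)²=2/35 [(2 2 2; 2 0 -2)], sign=+1
⇒ 4πI² = 20/49
I = (-1)√(20/49/(4π)) = -0.18022375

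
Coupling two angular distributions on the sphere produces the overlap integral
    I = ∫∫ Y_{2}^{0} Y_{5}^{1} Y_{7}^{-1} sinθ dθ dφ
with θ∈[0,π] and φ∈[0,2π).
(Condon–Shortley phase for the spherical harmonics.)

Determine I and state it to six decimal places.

-0.232242

Rules hold: Σm=0, L=14 even, 3≤7≤7.
N = 5·11·15 = 825
Δ = 0!·4!·10!/15! = 1/15015
Racah Σ t=0..0: t=0:+1/57600 = 1/57600
⇒ 3j(2 5 7; 0 0 0)² = 21/715, sgn -1
Racah Σ t=0..0: t=0:+1/69120 = 1/69120
⇒ 3j(2 5 7; 0 1 -1)² = 4/143, sgn +1
4πI² = N·(3j₀)²·(3jₘ)² = 1260/1859
I = -1·√(0.677784/4π) = -0.23224194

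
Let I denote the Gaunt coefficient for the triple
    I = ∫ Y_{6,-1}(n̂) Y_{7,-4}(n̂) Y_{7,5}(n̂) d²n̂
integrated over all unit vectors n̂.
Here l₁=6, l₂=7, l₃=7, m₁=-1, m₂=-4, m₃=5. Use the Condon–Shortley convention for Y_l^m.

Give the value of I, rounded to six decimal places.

Rules hold: Σm=0, L=20 even, 1≤7≤13.
N = 13·15·15 = 2925
Δ = 6!·6!·8!/21! = 1/2444321880
Racah Σ t=0..6: t=0:+1/2612736000 t=1:−1/20736000 t=2:+1/1658880 t=3:−1/746496 t=4:+1/1658880 t=5:−1/20736000 t=6:+1/2612736000 = -1/4354560
⇒ 3j(6 7 7; 0 0 0)² = 1000/138567, sgn +1
Racah Σ t=1..3: t=1:−1/124416000 t=2:+1/29030400 t=3:−1/69672960 = 1/82944000
⇒ 3j(6 7 7; -1 -4 5)² = 693/83980, sgn +1
4πI² = N·(3j₀)²·(3jₘ)² = 236250/1356277
I = +1·√(0.17419/4π) = 0.11773532

0.117735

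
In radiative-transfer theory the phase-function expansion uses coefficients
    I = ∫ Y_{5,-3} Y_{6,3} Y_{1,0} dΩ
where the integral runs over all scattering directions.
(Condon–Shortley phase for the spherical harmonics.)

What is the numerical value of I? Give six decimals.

Checks pass: Σm=0; 12 even; l₃=1∈[1,11].
(2·5+1)(2·6+1)(2·1+1) = 429
Δ: 10! 0! 2! / 13! → 1/858
sum: t=5:−1/14400 = -1/14400
3j²(5 6 1; 0 0 0) = Δ·Π!·Σ² = 6/143  (sign +1)
sum: t=8:+1/80640 = 1/80640
3j²(5 6 1; -3 3 0) = Δ·Π!·Σ² = 9/286  (sign -1)
combine: 4πI² = 429·6/143·9/286 = 81/143
take √, sign -1: I = -0.21230956

-0.212310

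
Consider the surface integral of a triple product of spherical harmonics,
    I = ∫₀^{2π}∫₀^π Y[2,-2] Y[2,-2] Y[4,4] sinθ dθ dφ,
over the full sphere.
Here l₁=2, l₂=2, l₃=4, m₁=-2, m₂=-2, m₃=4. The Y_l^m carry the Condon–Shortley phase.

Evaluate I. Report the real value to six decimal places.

0.337168

Checks pass: Σm=0; 8 even; l₃=4∈[0,4].
(2·2+1)(2·2+1)(2·4+1) = 225
Δ: 0! 4! 4! / 9! → 1/630
sum: t=0:+1/16 = 1/16
3j²(2 2 4; 0 0 0) = Δ·Π!·Σ² = 2/35  (sign +1)
sum: t=0:+1/576 = 1/576
3j²(2 2 4; -2 -2 4) = Δ·Π!·Σ² = 1/9  (sign +1)
combine: 4πI² = 225·2/35·1/9 = 10/7
take √, sign +1: I = 0.33716777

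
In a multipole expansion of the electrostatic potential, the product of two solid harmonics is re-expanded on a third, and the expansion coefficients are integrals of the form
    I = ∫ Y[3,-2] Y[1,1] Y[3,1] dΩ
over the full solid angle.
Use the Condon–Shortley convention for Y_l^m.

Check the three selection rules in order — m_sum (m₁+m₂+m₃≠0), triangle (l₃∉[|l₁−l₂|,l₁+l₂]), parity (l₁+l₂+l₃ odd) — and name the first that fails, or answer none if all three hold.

azimuthal sum: -2 + 1 + 1 = 0  ✓
2 ≤ 3 ≤ 4 (triangle on l)  ✓
L = 3 + 1 + 3 = 7 (odd)  ✗

parity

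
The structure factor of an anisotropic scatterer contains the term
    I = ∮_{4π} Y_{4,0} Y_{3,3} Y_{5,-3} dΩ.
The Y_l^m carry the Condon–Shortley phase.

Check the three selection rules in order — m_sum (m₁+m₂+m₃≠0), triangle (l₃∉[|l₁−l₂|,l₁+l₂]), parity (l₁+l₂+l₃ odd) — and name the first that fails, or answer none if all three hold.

azimuthal sum: 0 + 3 − 3 = 0  ✓
1 ≤ 5 ≤ 7 (triangle on l)  ✓
L = 4 + 3 + 5 = 12 (even)  ✓

none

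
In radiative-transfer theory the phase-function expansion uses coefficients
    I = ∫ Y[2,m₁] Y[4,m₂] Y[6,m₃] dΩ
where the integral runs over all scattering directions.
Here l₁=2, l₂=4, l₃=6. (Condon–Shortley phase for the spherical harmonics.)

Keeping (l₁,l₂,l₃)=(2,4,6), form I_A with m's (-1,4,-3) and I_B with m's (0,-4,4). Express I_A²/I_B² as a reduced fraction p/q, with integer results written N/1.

Same 2,4,6: normalisation and zero-m 3j drop out of the ratio.
A: Δ: 0! 4! 8! / 13! → 1/6435; sum: t=0:+1/241920 = 1/241920; 3j²(2 4 6; -1 4 -3) = Δ·Π!·Σ² = 1/715  (sign -1)
B: Δ: 0! 4! 8! / 13! → 1/6435; sum: t=0:+1/161280 = 1/161280; 3j²(2 4 6; 0 -4 4) = Δ·Π!·Σ² = 1/143  (sign +1)
I_A²/I_B² = (1/715)/(1/143) = 1/5

1/5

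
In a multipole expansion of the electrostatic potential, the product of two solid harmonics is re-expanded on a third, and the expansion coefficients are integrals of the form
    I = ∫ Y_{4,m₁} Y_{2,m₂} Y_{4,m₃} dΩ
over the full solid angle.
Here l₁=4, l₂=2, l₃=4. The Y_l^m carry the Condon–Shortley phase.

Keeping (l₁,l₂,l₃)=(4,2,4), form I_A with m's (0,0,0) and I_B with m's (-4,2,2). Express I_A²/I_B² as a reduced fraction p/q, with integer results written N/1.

Shared (l₁,l₂,l₃)=(4,2,4): N and (l;000)² cancel in I_A²/I_B².
A: Δ = 2!·6!·2!/11! = 1/13860; Racah Σ t=0..2: t=0:+1/192 t=1:−1/36 t=2:+1/192 = -5/288; ⇒ 3j(4 2 4; 0 0 0)² = 20/693, sgn -1
B: Δ = 2!·6!·2!/11! = 1/13860; Racah Σ t=2..2: t=2:+1/2880 = 1/2880; ⇒ 3j(4 2 4; -4 2 2)² = 2/165, sgn +1
I_A²/I_B² = (20/693)/(2/165) = 50/21

50/21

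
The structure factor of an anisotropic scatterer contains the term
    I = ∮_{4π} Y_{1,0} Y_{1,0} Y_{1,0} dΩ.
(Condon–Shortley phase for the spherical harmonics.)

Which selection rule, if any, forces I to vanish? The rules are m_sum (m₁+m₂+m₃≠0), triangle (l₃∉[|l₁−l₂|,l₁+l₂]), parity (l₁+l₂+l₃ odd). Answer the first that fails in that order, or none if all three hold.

parity

azimuthal sum: 0 + 0 + 0 = 0  ✓
0 ≤ 1 ≤ 2 (triangle on l)  ✓
L = 1 + 1 + 1 = 3 (odd)  ✗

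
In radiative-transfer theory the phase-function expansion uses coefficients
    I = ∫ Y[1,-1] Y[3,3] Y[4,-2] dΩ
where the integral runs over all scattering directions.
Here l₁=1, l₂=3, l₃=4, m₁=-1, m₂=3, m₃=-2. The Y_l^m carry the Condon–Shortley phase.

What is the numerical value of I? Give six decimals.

0.061558

Checks pass: Σm=0; 8 even; l₃=4∈[2,4].
(2·1+1)(2·3+1)(2·4+1) = 189
Δ: 0! 2! 6! / 9! → 1/252
sum: t=0:+1/36 = 1/36
3j²(1 3 4; 0 0 0) = Δ·Π!·Σ² = 4/63  (sign +1)
sum: t=0:+1/1440 = 1/1440
3j²(1 3 4; -1 3 -2) = Δ·Π!·Σ² = 1/252  (sign +1)
combine: 4πI² = 189·4/63·1/252 = 1/21
take √, sign +1: I = 0.06155813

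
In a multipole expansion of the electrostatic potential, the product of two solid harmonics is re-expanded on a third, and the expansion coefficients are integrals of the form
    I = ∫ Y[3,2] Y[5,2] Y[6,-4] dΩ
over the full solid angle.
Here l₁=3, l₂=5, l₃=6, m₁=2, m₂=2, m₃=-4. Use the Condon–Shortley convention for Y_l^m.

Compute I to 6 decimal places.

0.088266

Rules hold: Σm=0, L=14 even, 2≤6≤8.
N = 7·11·13 = 1001
Δ = 2!·4!·8!/15! = 1/675675
Racah Σ t=0..2: t=0:+1/8640 t=1:−1/2304 t=2:+1/8640 = -7/34560
⇒ 3j(3 5 6; 0 0 0)² = 7/429, sgn -1
Racah Σ t=0..1: t=0:+1/60480 t=1:−1/34560 = -1/80640
⇒ 3j(3 5 6; 2 2 -4)² = 6/1001, sgn -1
4πI² = N·(3j₀)²·(3jₘ)² = 14/143
I = +1·√(0.0979021/4π) = 0.08826552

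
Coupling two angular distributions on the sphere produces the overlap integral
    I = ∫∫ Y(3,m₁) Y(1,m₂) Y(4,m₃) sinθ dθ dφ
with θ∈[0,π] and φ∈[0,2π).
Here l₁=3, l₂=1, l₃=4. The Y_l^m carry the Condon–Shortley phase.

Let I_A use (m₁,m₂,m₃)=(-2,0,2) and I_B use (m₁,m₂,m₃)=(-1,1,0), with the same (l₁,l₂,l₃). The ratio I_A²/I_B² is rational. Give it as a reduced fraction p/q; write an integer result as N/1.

2/1

Shared (l₁,l₂,l₃)=(3,1,4): N and (l;000)² cancel in I_A²/I_B².
A: Δ = 0!·6!·2!/9! = 1/252; Racah Σ t=0..0: t=0:+1/120 = 1/120; ⇒ 3j(3 1 4; -2 0 2)² = 1/21, sgn +1
B: Δ = 0!·6!·2!/9! = 1/252; Racah Σ t=0..0: t=0:+1/96 = 1/96; ⇒ 3j(3 1 4; -1 1 0)² = 1/42, sgn +1
I_A²/I_B² = (1/21)/(1/42) = 2/1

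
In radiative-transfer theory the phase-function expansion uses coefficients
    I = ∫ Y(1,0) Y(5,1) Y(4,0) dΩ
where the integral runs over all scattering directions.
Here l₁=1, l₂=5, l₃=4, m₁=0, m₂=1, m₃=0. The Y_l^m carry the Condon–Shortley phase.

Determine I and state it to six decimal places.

0 + 1 + 0 = 1 ≠ 0: azimuthal integral kills it; I = 0

0.000000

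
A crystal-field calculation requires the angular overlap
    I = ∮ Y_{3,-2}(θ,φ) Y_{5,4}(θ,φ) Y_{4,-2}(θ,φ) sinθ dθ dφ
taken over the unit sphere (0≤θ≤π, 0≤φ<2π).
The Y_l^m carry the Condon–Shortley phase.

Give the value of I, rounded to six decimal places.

0.143343

m-sum 0 ✓  L=12 even ✓  2≤4≤8 ✓
Π(2lᵢ+1) = 7×11×9 = 693
triangle coeff Δ(3,5,4) = 1/180180
Σ_t [1,3]: t=1:−1/576 t=2:+1/144 t=3:−1/576 = 1/288
(3j)²=20/1001 [(3 5 4; 0 0 0)], sign=+1
Σ_t [3,4]: t=3:−1/8640 t=4:+1/2880 = 1/4320
(3j)²=8/429 [(3 5 4; -2 4 -2)], sign=+1
⇒ 4πI² = 480/1859
I = (+1)√(480/1859/(4π)) = 0.14334284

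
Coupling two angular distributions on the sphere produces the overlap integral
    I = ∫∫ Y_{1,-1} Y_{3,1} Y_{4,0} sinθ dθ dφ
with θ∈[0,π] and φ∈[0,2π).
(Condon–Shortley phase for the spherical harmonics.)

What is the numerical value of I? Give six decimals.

Checks pass: Σm=0; 8 even; l₃=4∈[2,4].
(2·1+1)(2·3+1)(2·4+1) = 189
Δ: 0! 2! 6! / 9! → 1/252
sum: t=0:+1/36 = 1/36
3j²(1 3 4; 0 0 0) = Δ·Π!·Σ² = 4/63  (sign +1)
sum: t=0:+1/96 = 1/96
3j²(1 3 4; -1 1 0) = Δ·Π!·Σ² = 1/42  (sign +1)
combine: 4πI² = 189·4/63·1/42 = 2/7
take √, sign +1: I = 0.15078601

0.150786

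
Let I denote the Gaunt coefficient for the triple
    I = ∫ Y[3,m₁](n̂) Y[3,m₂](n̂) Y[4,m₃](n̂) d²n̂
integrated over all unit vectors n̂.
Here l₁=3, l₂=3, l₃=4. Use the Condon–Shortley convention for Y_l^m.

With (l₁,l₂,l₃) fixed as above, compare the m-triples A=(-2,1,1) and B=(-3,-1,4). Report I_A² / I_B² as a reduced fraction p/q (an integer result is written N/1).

16/21

l's match ⇒ only the (l;m) 3-j factors differ between A and B.
A: triangle coeff Δ(3,3,4) = 1/34650; Σ_t [1,2]: t=1:−1/144 t=2:+1/48 = 1/72; (3j)²=16/693 [(3 3 4; -2 1 1)], sign=-1
B: triangle coeff Δ(3,3,4) = 1/34650; Σ_t [2,2]: t=2:+1/1152 = 1/1152; (3j)²=1/33 [(3 3 4; -3 -1 4)], sign=+1
I_A²/I_B² = (16/693)/(1/33) = 16/21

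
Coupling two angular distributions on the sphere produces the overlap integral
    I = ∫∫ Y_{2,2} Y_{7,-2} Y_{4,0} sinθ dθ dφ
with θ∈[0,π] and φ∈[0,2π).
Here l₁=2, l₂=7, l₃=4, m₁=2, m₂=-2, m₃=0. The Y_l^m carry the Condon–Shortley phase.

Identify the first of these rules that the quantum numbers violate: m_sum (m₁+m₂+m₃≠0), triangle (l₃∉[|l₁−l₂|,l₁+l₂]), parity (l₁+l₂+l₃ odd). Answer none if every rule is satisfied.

triangle

azimuthal sum: 2 − 2 + 0 = 0  ✓
5 ≤ 4 ≤ 9 (triangle on l)  ✗
L = 2 + 7 + 4 = 13 (odd)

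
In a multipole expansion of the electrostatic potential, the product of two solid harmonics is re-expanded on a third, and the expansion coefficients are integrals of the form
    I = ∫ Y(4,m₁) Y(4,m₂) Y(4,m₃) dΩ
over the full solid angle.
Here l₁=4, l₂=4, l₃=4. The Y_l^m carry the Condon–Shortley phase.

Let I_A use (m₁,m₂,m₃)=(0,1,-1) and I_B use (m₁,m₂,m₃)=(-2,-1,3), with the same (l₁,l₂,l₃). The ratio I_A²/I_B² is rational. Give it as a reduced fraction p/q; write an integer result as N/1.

Same 4,4,4: normalisation and zero-m 3j drop out of the ratio.
A: Δ: 4! 4! 4! / 13! → 1/450450; sum: t=1:−1/864 t=2:+1/96 t=3:−1/144 t=4:+1/3456 = 1/384; 3j²(4 4 4; 0 1 -1) = Δ·Π!·Σ² = 9/2002  (sign -1)
B: Δ: 4! 4! 4! / 13! → 1/450450; sum: t=2:+1/576 t=3:−1/864 = 1/1728; 3j²(4 4 4; -2 -1 3) = Δ·Π!·Σ² = 5/1287  (sign -1)
I_A²/I_B² = (9/2002)/(5/1287) = 81/70

81/70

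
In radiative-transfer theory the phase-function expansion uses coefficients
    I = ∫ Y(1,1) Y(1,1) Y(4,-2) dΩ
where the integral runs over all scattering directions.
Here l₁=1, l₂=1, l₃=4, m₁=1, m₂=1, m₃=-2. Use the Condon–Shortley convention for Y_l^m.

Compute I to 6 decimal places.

0.000000

triangle: need 0≤l₃≤2, have 4; I=0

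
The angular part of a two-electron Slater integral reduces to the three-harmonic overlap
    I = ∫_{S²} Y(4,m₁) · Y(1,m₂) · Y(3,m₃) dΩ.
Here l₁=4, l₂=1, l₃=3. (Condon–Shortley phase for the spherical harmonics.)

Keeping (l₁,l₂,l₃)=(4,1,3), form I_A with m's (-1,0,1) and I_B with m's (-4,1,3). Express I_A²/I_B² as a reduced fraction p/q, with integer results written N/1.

15/28

Same 4,1,3: normalisation and zero-m 3j drop out of the ratio.
A: Δ: 2! 6! 0! / 9! → 1/252; sum: t=1:−1/48 = -1/48; 3j²(4 1 3; -1 0 1) = Δ·Π!·Σ² = 5/84  (sign -1)
B: Δ: 2! 6! 0! / 9! → 1/252; sum: t=2:+1/1440 = 1/1440; 3j²(4 1 3; -4 1 3) = Δ·Π!·Σ² = 1/9  (sign +1)
I_A²/I_B² = (5/84)/(1/9) = 15/28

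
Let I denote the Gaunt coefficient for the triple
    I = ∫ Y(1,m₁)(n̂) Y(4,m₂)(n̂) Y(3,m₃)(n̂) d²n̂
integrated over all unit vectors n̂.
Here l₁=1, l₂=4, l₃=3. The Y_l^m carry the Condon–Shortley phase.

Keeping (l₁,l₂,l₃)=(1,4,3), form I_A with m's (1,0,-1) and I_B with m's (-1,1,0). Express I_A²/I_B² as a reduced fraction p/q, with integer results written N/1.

3/5

Same 1,4,3: normalisation and zero-m 3j drop out of the ratio.
A: Δ: 2! 0! 6! / 9! → 1/252; sum: t=0:+1/96 = 1/96; 3j²(1 4 3; 1 0 -1) = Δ·Π!·Σ² = 1/42  (sign +1)
B: Δ: 2! 0! 6! / 9! → 1/252; sum: t=2:+1/72 = 1/72; 3j²(1 4 3; -1 1 0) = Δ·Π!·Σ² = 5/126  (sign -1)
I_A²/I_B² = (1/42)/(5/126) = 3/5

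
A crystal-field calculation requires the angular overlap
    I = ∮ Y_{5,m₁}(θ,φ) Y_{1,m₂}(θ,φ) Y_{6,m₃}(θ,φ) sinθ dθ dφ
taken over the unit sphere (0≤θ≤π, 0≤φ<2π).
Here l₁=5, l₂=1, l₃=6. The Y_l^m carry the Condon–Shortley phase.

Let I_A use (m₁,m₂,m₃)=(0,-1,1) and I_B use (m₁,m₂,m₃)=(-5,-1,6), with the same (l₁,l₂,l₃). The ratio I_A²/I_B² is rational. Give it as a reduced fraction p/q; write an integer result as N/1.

Shared (l₁,l₂,l₃)=(5,1,6): N and (l;000)² cancel in I_A²/I_B².
A: Δ = 0!·10!·2!/13! = 1/858; Racah Σ t=0..0: t=0:+1/28800 = 1/28800; ⇒ 3j(5 1 6; 0 -1 1)² = 7/286, sgn -1
B: Δ = 0!·10!·2!/13! = 1/858; Racah Σ t=0..0: t=0:+1/7257600 = 1/7257600; ⇒ 3j(5 1 6; -5 -1 6)² = 1/13, sgn +1
I_A²/I_B² = (7/286)/(1/13) = 7/22

7/22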